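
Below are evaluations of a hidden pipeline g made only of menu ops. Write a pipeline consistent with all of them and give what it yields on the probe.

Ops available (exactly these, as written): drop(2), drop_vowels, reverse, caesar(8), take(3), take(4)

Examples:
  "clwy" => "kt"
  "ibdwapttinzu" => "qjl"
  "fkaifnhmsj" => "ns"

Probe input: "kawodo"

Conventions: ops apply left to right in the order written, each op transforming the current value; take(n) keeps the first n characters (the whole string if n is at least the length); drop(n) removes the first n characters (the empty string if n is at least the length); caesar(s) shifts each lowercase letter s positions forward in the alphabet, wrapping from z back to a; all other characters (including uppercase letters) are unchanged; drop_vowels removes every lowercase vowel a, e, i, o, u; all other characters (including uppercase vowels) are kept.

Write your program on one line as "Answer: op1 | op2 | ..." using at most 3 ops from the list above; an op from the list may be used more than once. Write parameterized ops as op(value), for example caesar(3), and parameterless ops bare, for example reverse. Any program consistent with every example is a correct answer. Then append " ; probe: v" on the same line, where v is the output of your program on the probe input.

caesar(8) | take(3) | drop_vowels ; probe: "s"

Check, running the answer program on each example:
  "clwy" -> "kteg" -> "kte" -> "kt"
  "ibdwapttinzu" -> "qjleixbbqvhc" -> "qjl" -> "qjl"
  "fkaifnhmsj" -> "nsiqnvpuar" -> "nsi" -> "ns"
  probe: "kawodo" -> "siewlw" -> "sie" -> "s"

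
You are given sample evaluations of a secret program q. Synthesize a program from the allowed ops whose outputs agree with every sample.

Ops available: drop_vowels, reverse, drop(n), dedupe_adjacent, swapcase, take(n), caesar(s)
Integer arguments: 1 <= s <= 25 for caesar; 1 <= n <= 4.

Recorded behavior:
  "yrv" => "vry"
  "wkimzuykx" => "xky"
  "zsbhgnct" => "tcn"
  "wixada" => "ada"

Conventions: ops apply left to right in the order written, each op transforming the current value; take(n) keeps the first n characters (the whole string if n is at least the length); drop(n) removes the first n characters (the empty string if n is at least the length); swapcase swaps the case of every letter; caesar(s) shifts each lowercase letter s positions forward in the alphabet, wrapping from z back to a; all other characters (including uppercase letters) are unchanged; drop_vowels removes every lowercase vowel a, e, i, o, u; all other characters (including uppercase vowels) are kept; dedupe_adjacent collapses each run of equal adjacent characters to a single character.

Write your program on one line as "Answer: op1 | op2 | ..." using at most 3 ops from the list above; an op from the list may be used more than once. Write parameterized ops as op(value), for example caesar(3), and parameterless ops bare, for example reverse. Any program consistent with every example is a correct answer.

reverse | take(3)

Check, running the answer program on each example:
  "yrv" -> "vry" -> "vry"
  "wkimzuykx" -> "xkyuzmikw" -> "xky"
  "zsbhgnct" -> "tcnghbsz" -> "tcn"
  "wixada" -> "adaxiw" -> "ada"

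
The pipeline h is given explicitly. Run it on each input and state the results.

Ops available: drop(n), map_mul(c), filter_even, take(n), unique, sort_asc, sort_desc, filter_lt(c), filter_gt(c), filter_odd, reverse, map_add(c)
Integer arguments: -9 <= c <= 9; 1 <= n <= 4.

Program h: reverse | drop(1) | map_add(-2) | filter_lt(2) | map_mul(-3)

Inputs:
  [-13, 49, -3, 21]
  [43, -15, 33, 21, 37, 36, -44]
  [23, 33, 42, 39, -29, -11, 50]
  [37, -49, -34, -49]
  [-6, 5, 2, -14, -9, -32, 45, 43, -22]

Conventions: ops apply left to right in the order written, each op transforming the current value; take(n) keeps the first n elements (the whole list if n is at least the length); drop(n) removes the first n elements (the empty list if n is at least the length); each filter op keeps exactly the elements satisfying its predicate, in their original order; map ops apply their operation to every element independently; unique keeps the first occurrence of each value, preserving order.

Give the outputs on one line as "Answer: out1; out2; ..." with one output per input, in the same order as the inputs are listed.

[15, 45]; [51]; [39, 93]; [108, 153]; [102, 33, 48, 0, 24]

Execution, op by op:
  [-13, 49, -3, 21] -> [21, -3, 49, -13] -> [-3, 49, -13] -> [-5, 47, -15] -> [-5, -15] -> [15, 45]
  [43, -15, 33, 21, 37, 36, -44] -> [-44, 36, 37, 21, 33, -15, 43] -> [36, 37, 21, 33, -15, 43] -> [34, 35, 19, 31, -17, 41] -> [-17] -> [51]
  [23, 33, 42, 39, -29, -11, 50] -> [50, -11, -29, 39, 42, 33, 23] -> [-11, -29, 39, 42, 33, 23] -> [-13, -31, 37, 40, 31, 21] -> [-13, -31] -> [39, 93]
  [37, -49, -34, -49] -> [-49, -34, -49, 37] -> [-34, -49, 37] -> [-36, -51, 35] -> [-36, -51] -> [108, 153]
  [-6, 5, 2, -14, -9, -32, 45, 43, -22] -> [-22, 43, 45, -32, -9, -14, 2, 5, -6] -> [43, 45, -32, -9, -14, 2, 5, -6] -> [41, 43, -34, -11, -16, 0, 3, -8] -> [-34, -11, -16, 0, -8] -> [102, 33, 48, 0, 24]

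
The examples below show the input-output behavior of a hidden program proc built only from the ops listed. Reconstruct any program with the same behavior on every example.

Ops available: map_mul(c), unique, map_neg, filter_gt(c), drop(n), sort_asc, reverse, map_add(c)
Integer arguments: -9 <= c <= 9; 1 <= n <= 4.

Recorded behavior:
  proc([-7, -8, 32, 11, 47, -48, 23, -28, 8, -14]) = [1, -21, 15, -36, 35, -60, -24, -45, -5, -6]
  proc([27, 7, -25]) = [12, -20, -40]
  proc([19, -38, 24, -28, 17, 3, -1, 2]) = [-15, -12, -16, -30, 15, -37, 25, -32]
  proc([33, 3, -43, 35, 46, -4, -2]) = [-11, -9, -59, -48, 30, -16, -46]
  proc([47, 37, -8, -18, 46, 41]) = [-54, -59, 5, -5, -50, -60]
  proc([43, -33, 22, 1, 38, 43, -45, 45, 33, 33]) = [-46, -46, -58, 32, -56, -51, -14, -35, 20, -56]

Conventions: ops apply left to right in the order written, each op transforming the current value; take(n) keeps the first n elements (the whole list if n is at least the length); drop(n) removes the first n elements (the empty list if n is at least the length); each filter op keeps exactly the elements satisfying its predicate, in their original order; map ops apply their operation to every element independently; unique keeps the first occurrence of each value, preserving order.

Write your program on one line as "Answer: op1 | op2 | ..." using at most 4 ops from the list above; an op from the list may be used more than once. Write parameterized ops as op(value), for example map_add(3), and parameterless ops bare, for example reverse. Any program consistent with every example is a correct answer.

map_add(5) | map_neg | reverse | map_add(-8)

Check, running the answer program on each example:
  [-7, -8, 32, 11, 47, -48, 23, -28, 8, -14] -> [-2, -3, 37, 16, 52, -43, 28, -23, 13, -9] -> [2, 3, -37, -16, -52, 43, -28, 23, -13, 9] -> [9, -13, 23, -28, 43, -52, -16, -37, 3, 2] -> [1, -21, 15, -36, 35, -60, -24, -45, -5, -6]
  [27, 7, -25] -> [32, 12, -20] -> [-32, -12, 20] -> [20, -12, -32] -> [12, -20, -40]
  [19, -38, 24, -28, 17, 3, -1, 2] -> [24, -33, 29, -23, 22, 8, 4, 7] -> [-24, 33, -29, 23, -22, -8, -4, -7] -> [-7, -4, -8, -22, 23, -29, 33, -24] -> [-15, -12, -16, -30, 15, -37, 25, -32]
  [33, 3, -43, 35, 46, -4, -2] -> [38, 8, -38, 40, 51, 1, 3] -> [-38, -8, 38, -40, -51, -1, -3] -> [-3, -1, -51, -40, 38, -8, -38] -> [-11, -9, -59, -48, 30, -16, -46]
  [47, 37, -8, -18, 46, 41] -> [52, 42, -3, -13, 51, 46] -> [-52, -42, 3, 13, -51, -46] -> [-46, -51, 13, 3, -42, -52] -> [-54, -59, 5, -5, -50, -60]
  [43, -33, 22, 1, 38, 43, -45, 45, 33, 33] -> [48, -28, 27, 6, 43, 48, -40, 50, 38, 38] -> [-48, 28, -27, -6, -43, -48, 40, -50, -38, -38] -> [-38, -38, -50, 40, -48, -43, -6, -27, 28, -48] -> [-46, -46, -58, 32, -56, -51, -14, -35, 20, -56]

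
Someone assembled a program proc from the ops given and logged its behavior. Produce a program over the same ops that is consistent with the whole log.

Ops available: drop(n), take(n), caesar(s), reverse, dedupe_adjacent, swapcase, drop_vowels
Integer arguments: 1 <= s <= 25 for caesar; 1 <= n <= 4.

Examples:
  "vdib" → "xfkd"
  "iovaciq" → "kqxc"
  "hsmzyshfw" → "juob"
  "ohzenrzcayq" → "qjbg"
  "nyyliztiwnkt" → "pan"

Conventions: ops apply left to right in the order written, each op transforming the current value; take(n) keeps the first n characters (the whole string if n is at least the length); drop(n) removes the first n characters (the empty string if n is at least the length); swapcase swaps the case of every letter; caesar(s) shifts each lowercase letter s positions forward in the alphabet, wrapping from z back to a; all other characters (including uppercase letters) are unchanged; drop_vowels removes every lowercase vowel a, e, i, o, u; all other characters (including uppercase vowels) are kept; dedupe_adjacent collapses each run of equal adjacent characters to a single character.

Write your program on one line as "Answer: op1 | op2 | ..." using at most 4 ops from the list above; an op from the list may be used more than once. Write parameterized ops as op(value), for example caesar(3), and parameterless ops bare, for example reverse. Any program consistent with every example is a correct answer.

take(4) | caesar(6) | dedupe_adjacent | caesar(22)

Check, running the answer program on each example:
  "vdib" -> "vdib" -> "bjoh" -> "bjoh" -> "xfkd"
  "iovaciq" -> "iova" -> "oubg" -> "oubg" -> "kqxc"
  "hsmzyshfw" -> "hsmz" -> "nysf" -> "nysf" -> "juob"
  "ohzenrzcayq" -> "ohze" -> "unfk" -> "unfk" -> "qjbg"
  "nyyliztiwnkt" -> "nyyl" -> "teer" -> "ter" -> "pan"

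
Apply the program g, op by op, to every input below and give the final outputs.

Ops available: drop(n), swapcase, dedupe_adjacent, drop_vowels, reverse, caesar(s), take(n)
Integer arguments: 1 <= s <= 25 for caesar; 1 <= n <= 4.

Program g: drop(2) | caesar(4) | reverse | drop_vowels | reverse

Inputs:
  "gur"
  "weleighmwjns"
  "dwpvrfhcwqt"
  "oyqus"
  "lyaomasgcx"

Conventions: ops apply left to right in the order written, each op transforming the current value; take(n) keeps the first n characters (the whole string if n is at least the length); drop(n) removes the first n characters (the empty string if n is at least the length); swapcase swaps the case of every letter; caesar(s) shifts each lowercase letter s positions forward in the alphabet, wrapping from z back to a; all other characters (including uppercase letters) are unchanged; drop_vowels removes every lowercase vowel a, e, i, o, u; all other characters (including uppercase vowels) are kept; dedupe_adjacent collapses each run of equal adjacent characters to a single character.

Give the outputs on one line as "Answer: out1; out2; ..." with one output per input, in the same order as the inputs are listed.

"v"; "pmklqnrw"; "tzvjlgx"; "yw"; "sqwkgb"

Execution, op by op:
  "gur" -> "r" -> "v" -> "v" -> "v" -> "v"
  "weleighmwjns" -> "leighmwjns" -> "pimklqanrw" -> "wrnaqlkmip" -> "wrnqlkmp" -> "pmklqnrw"
  "dwpvrfhcwqt" -> "pvrfhcwqt" -> "tzvjlgaux" -> "xuagljvzt" -> "xgljvzt" -> "tzvjlgx"
  "oyqus" -> "qus" -> "uyw" -> "wyu" -> "wy" -> "yw"
  "lyaomasgcx" -> "aomasgcx" -> "esqewkgb" -> "bgkweqse" -> "bgkwqs" -> "sqwkgb"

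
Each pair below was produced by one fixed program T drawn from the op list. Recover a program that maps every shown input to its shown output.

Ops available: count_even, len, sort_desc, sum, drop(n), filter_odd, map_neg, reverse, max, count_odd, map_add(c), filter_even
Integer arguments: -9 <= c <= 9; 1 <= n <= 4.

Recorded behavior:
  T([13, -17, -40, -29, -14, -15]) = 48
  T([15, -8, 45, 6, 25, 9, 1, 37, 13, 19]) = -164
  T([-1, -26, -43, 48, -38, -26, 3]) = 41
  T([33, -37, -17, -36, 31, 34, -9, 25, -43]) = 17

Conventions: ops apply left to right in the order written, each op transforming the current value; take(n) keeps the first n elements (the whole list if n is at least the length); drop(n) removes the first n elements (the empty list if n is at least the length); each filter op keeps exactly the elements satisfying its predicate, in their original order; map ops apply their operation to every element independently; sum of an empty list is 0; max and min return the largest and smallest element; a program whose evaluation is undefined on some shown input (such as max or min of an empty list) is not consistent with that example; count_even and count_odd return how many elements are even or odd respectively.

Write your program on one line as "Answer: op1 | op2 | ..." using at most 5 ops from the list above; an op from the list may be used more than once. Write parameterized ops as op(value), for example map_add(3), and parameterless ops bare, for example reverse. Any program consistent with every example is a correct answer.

sort_desc | filter_odd | reverse | map_neg | sum

Check, running the answer program on each example:
  [13, -17, -40, -29, -14, -15] -> [13, -14, -15, -17, -29, -40] -> [13, -15, -17, -29] -> [-29, -17, -15, 13] -> [29, 17, 15, -13] -> 48
  [15, -8, 45, 6, 25, 9, 1, 37, 13, 19] -> [45, 37, 25, 19, 15, 13, 9, 6, 1, -8] -> [45, 37, 25, 19, 15, 13, 9, 1] -> [1, 9, 13, 15, 19, 25, 37, 45] -> [-1, -9, -13, -15, -19, -25, -37, -45] -> -164
  [-1, -26, -43, 48, -38, -26, 3] -> [48, 3, -1, -26, -26, -38, -43] -> [3, -1, -43] -> [-43, -1, 3] -> [43, 1, -3] -> 41
  [33, -37, -17, -36, 31, 34, -9, 25, -43] -> [34, 33, 31, 25, -9, -17, -36, -37, -43] -> [33, 31, 25, -9, -17, -37, -43] -> [-43, -37, -17, -9, 25, 31, 33] -> [43, 37, 17, 9, -25, -31, -33] -> 17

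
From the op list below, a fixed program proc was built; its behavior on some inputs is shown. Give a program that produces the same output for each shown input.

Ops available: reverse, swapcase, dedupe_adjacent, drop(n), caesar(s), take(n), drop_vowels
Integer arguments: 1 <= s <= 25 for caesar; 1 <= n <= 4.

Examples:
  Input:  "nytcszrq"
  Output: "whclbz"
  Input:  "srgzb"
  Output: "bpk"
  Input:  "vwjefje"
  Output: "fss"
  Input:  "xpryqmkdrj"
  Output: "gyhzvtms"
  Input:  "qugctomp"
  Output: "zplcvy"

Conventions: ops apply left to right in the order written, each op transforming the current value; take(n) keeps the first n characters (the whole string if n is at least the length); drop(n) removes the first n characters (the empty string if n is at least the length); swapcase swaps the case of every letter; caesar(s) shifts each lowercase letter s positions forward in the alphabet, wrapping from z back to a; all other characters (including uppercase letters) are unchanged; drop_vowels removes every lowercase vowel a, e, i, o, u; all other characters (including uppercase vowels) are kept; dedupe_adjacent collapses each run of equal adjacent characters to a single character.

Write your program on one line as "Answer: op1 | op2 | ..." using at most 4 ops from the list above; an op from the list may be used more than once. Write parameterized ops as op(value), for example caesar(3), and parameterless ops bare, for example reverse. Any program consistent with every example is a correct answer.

drop_vowels | caesar(9) | drop_vowels

Check, running the answer program on each example:
  "nytcszrq" -> "nytcszrq" -> "whclbiaz" -> "whclbz"
  "srgzb" -> "srgzb" -> "bapik" -> "bpk"
  "vwjefje" -> "vwjfj" -> "efsos" -> "fss"
  "xpryqmkdrj" -> "xpryqmkdrj" -> "gyahzvtmas" -> "gyhzvtms"
  "qugctomp" -> "qgctmp" -> "zplcvy" -> "zplcvy"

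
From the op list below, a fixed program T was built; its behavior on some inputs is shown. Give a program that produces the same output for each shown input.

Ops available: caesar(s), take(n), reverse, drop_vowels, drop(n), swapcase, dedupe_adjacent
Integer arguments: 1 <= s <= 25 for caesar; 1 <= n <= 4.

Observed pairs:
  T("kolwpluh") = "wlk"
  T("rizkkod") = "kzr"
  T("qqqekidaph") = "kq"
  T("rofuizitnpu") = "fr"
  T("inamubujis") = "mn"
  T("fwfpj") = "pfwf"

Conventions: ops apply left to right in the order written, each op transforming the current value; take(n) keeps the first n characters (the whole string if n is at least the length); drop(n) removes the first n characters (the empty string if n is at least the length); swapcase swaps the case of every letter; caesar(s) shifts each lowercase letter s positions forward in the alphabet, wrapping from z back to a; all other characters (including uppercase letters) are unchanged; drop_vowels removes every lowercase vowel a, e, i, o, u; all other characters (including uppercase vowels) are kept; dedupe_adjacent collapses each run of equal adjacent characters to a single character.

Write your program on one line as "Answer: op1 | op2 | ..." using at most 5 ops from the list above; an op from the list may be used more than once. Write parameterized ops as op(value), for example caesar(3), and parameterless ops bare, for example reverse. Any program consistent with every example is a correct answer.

dedupe_adjacent | take(4) | reverse | drop_vowels

Check, running the answer program on each example:
  "kolwpluh" -> "kolwpluh" -> "kolw" -> "wlok" -> "wlk"
  "rizkkod" -> "rizkod" -> "rizk" -> "kzir" -> "kzr"
  "qqqekidaph" -> "qekidaph" -> "qeki" -> "ikeq" -> "kq"
  "rofuizitnpu" -> "rofuizitnpu" -> "rofu" -> "ufor" -> "fr"
  "inamubujis" -> "inamubujis" -> "inam" -> "mani" -> "mn"
  "fwfpj" -> "fwfpj" -> "fwfp" -> "pfwf" -> "pfwf"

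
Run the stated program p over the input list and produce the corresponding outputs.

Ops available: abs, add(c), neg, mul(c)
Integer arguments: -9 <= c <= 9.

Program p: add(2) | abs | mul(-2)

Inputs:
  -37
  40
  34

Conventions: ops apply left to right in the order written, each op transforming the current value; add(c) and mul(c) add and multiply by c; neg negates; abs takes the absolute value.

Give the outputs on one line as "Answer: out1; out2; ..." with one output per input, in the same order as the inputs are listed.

Execution, op by op:
  -37 -> -35 -> 35 -> -70
  40 -> 42 -> 42 -> -84
  34 -> 36 -> 36 -> -72

-70; -84; -72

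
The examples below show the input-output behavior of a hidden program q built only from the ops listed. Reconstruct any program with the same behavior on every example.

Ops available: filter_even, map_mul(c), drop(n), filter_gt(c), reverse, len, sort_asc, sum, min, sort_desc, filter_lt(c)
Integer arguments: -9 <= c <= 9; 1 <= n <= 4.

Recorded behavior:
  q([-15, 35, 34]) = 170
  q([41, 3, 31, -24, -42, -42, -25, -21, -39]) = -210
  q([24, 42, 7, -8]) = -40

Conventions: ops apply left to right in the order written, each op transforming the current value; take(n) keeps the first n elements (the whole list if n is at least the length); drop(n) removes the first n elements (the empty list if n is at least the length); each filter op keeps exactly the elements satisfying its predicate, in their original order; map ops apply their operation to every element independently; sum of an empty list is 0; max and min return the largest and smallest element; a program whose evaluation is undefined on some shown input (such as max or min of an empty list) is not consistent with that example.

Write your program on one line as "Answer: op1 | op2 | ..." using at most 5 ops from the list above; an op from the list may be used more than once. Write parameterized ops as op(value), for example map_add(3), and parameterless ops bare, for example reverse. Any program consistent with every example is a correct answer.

reverse | filter_even | map_mul(5) | min

Check, running the answer program on each example:
  [-15, 35, 34] -> [34, 35, -15] -> [34] -> [170] -> 170
  [41, 3, 31, -24, -42, -42, -25, -21, -39] -> [-39, -21, -25, -42, -42, -24, 31, 3, 41] -> [-42, -42, -24] -> [-210, -210, -120] -> -210
  [24, 42, 7, -8] -> [-8, 7, 42, 24] -> [-8, 42, 24] -> [-40, 210, 120] -> -40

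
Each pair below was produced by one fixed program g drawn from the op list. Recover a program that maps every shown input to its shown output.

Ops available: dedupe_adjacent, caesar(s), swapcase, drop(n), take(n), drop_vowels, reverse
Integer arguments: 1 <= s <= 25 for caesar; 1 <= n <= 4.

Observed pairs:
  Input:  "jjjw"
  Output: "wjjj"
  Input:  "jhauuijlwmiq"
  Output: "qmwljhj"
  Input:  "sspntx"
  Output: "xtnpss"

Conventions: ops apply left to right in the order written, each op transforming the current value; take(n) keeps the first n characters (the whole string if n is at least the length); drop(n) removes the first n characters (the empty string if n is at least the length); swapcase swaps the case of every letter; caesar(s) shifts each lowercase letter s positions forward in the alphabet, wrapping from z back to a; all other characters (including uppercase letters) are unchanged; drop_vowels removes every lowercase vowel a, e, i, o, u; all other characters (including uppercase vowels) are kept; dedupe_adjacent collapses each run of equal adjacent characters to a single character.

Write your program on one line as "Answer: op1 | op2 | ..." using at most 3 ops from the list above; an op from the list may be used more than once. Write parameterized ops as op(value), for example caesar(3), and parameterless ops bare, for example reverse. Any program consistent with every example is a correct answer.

drop_vowels | reverse

Check, running the answer program on each example:
  "jjjw" -> "jjjw" -> "wjjj"
  "jhauuijlwmiq" -> "jhjlwmq" -> "qmwljhj"
  "sspntx" -> "sspntx" -> "xtnpss"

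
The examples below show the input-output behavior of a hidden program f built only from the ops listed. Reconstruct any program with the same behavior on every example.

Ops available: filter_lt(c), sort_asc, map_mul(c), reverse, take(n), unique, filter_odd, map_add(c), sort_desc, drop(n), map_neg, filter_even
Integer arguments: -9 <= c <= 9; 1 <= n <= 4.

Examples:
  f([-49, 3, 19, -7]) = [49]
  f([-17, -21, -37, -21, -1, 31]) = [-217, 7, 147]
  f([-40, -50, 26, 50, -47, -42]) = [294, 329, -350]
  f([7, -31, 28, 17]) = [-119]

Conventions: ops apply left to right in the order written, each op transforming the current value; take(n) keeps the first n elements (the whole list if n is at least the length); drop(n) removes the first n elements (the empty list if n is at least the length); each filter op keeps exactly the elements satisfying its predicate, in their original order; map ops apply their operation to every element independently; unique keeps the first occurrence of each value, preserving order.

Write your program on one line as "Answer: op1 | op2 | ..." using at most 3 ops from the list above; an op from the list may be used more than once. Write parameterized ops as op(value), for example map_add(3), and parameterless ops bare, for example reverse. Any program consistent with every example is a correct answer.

map_mul(-7) | drop(3) | reverse

Check, running the answer program on each example:
  [-49, 3, 19, -7] -> [343, -21, -133, 49] -> [49] -> [49]
  [-17, -21, -37, -21, -1, 31] -> [119, 147, 259, 147, 7, -217] -> [147, 7, -217] -> [-217, 7, 147]
  [-40, -50, 26, 50, -47, -42] -> [280, 350, -182, -350, 329, 294] -> [-350, 329, 294] -> [294, 329, -350]
  [7, -31, 28, 17] -> [-49, 217, -196, -119] -> [-119] -> [-119]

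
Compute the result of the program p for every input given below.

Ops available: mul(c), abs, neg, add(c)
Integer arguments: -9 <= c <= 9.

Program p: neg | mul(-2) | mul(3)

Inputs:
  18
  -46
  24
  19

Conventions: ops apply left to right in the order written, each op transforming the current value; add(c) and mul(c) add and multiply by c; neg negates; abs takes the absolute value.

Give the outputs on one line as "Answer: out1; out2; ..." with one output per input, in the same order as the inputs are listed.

108; -276; 144; 114

Execution, op by op:
  18 -> -18 -> 36 -> 108
  -46 -> 46 -> -92 -> -276
  24 -> -24 -> 48 -> 144
  19 -> -19 -> 38 -> 114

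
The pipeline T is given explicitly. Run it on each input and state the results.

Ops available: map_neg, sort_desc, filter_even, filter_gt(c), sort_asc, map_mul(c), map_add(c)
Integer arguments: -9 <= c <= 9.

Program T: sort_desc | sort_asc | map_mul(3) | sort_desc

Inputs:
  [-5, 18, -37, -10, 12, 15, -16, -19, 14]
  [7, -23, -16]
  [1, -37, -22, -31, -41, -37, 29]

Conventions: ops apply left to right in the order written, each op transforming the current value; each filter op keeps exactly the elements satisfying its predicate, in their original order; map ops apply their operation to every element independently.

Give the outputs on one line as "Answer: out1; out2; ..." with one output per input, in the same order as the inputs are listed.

Execution, op by op:
  [-5, 18, -37, -10, 12, 15, -16, -19, 14] -> [18, 15, 14, 12, -5, -10, -16, -19, -37] -> [-37, -19, -16, -10, -5, 12, 14, 15, 18] -> [-111, -57, -48, -30, -15, 36, 42, 45, 54] -> [54, 45, 42, 36, -15, -30, -48, -57, -111]
  [7, -23, -16] -> [7, -16, -23] -> [-23, -16, 7] -> [-69, -48, 21] -> [21, -48, -69]
  [1, -37, -22, -31, -41, -37, 29] -> [29, 1, -22, -31, -37, -37, -41] -> [-41, -37, -37, -31, -22, 1, 29] -> [-123, -111, -111, -93, -66, 3, 87] -> [87, 3, -66, -93, -111, -111, -123]

[54, 45, 42, 36, -15, -30, -48, -57, -111]; [21, -48, -69]; [87, 3, -66, -93, -111, -111, -123]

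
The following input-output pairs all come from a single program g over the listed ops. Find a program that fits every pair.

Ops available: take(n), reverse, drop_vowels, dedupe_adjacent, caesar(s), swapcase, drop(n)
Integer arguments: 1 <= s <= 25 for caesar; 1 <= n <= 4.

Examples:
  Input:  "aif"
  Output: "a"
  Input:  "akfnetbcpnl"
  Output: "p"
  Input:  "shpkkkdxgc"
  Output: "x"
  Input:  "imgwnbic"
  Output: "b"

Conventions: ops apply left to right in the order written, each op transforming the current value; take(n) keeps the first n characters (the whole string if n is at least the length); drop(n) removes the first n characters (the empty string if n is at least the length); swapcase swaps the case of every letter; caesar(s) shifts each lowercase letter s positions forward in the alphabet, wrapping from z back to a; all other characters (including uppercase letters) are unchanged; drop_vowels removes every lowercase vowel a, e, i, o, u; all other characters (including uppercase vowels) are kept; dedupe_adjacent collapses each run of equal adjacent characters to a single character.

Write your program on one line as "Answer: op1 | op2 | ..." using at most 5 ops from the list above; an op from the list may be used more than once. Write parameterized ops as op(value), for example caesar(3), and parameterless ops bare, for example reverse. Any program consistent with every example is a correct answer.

reverse | drop(2) | take(2) | take(1)

Check, running the answer program on each example:
  "aif" -> "fia" -> "a" -> "a" -> "a"
  "akfnetbcpnl" -> "lnpcbtenfka" -> "pcbtenfka" -> "pc" -> "p"
  "shpkkkdxgc" -> "cgxdkkkphs" -> "xdkkkphs" -> "xd" -> "x"
  "imgwnbic" -> "cibnwgmi" -> "bnwgmi" -> "bn" -> "b"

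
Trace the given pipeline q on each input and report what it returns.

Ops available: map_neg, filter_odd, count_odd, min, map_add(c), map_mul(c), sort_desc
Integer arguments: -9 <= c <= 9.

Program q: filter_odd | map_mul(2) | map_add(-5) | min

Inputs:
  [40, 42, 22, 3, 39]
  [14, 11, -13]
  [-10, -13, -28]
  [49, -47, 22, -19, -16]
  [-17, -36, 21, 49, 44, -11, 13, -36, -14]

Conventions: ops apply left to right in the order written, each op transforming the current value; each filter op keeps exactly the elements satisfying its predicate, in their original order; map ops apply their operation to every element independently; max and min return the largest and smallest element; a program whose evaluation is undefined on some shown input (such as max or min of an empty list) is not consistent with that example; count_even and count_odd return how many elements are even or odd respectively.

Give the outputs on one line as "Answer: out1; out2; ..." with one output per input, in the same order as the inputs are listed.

Execution, op by op:
  [40, 42, 22, 3, 39] -> [3, 39] -> [6, 78] -> [1, 73] -> 1
  [14, 11, -13] -> [11, -13] -> [22, -26] -> [17, -31] -> -31
  [-10, -13, -28] -> [-13] -> [-26] -> [-31] -> -31
  [49, -47, 22, -19, -16] -> [49, -47, -19] -> [98, -94, -38] -> [93, -99, -43] -> -99
  [-17, -36, 21, 49, 44, -11, 13, -36, -14] -> [-17, 21, 49, -11, 13] -> [-34, 42, 98, -22, 26] -> [-39, 37, 93, -27, 21] -> -39

1; -31; -31; -99; -39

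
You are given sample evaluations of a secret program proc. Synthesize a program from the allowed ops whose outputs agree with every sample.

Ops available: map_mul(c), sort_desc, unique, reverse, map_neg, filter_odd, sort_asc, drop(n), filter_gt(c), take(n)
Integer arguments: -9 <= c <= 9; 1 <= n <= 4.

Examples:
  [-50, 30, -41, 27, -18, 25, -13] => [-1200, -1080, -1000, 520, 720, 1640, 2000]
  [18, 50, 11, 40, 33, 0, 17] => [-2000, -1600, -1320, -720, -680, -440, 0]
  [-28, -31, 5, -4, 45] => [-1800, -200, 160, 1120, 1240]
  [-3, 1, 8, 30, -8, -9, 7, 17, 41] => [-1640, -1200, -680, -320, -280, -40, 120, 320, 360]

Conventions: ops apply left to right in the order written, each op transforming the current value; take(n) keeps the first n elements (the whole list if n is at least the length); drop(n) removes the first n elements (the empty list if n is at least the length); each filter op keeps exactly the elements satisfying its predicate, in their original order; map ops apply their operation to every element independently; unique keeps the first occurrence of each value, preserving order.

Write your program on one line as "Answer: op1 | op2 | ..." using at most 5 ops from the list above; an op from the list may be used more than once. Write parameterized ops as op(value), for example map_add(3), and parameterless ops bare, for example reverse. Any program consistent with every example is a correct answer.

map_mul(-8) | map_mul(5) | sort_desc | reverse

Check, running the answer program on each example:
  [-50, 30, -41, 27, -18, 25, -13] -> [400, -240, 328, -216, 144, -200, 104] -> [2000, -1200, 1640, -1080, 720, -1000, 520] -> [2000, 1640, 720, 520, -1000, -1080, -1200] -> [-1200, -1080, -1000, 520, 720, 1640, 2000]
  [18, 50, 11, 40, 33, 0, 17] -> [-144, -400, -88, -320, -264, 0, -136] -> [-720, -2000, -440, -1600, -1320, 0, -680] -> [0, -440, -680, -720, -1320, -1600, -2000] -> [-2000, -1600, -1320, -720, -680, -440, 0]
  [-28, -31, 5, -4, 45] -> [224, 248, -40, 32, -360] -> [1120, 1240, -200, 160, -1800] -> [1240, 1120, 160, -200, -1800] -> [-1800, -200, 160, 1120, 1240]
  [-3, 1, 8, 30, -8, -9, 7, 17, 41] -> [24, -8, -64, -240, 64, 72, -56, -136, -328] -> [120, -40, -320, -1200, 320, 360, -280, -680, -1640] -> [360, 320, 120, -40, -280, -320, -680, -1200, -1640] -> [-1640, -1200, -680, -320, -280, -40, 120, 320, 360]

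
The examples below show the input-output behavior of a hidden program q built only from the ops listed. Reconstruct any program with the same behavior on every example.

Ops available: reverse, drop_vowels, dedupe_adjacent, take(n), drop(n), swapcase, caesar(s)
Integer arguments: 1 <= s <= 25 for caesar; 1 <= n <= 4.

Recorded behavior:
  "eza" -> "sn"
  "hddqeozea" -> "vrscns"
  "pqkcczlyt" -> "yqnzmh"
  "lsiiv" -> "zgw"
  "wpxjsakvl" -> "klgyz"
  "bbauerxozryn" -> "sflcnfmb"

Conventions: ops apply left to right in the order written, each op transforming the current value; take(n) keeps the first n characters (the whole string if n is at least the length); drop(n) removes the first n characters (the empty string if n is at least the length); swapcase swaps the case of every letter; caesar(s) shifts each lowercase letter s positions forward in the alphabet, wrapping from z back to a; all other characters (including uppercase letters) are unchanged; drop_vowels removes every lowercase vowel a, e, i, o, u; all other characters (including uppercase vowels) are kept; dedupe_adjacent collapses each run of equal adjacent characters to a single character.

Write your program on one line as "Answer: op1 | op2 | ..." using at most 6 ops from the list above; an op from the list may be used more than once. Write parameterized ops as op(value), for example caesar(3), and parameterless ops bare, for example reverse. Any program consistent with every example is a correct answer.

caesar(25) | dedupe_adjacent | drop_vowels | caesar(15) | drop_vowels

Check, running the answer program on each example:
  "eza" -> "dyz" -> "dyz" -> "dyz" -> "sno" -> "sn"
  "hddqeozea" -> "gccpdnydz" -> "gcpdnydz" -> "gcpdnydz" -> "vrescnso" -> "vrscns"
  "pqkcczlyt" -> "opjbbykxs" -> "opjbykxs" -> "pjbykxs" -> "eyqnzmh" -> "yqnzmh"
  "lsiiv" -> "krhhu" -> "krhu" -> "krh" -> "zgw" -> "zgw"
  "wpxjsakvl" -> "vowirzjuk" -> "vowirzjuk" -> "vwrzjk" -> "klgoyz" -> "klgyz"
  "bbauerxozryn" -> "aaztdqwnyqxm" -> "aztdqwnyqxm" -> "ztdqwnyqxm" -> "oisflcnfmb" -> "sflcnfmb"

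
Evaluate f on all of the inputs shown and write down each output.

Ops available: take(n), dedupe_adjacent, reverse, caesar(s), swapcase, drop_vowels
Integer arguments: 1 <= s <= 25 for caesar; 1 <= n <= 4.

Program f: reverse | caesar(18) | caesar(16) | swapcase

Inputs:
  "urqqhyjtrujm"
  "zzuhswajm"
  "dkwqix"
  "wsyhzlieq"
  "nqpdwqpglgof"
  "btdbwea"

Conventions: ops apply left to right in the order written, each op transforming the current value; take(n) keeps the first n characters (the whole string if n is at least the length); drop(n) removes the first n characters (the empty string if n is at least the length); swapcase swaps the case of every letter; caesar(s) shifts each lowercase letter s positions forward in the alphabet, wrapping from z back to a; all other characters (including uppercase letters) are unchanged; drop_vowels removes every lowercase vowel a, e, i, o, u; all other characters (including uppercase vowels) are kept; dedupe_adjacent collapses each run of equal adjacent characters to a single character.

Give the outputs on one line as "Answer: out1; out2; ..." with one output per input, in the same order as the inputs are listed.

"URCZBRGPYYZC"; "URIEAPCHH"; "FQYESL"; "YMQTHPGAE"; "NWOTOXYELXYV"; "IMEJLBJ"

Execution, op by op:
  "urqqhyjtrujm" -> "mjurtjyhqqru" -> "ebmjlbqziijm" -> "urczbrgpyyzc" -> "URCZBRGPYYZC"
  "zzuhswajm" -> "mjawshuzz" -> "ebsokzmrr" -> "urieapchh" -> "URIEAPCHH"
  "dkwqix" -> "xiqwkd" -> "paiocv" -> "fqyesl" -> "FQYESL"
  "wsyhzlieq" -> "qeilzhysw" -> "iwadrzqko" -> "ymqthpgae" -> "YMQTHPGAE"
  "nqpdwqpglgof" -> "foglgpqwdpqn" -> "xgydyhiovhif" -> "nwotoxyelxyv" -> "NWOTOXYELXYV"
  "btdbwea" -> "aewbdtb" -> "swotvlt" -> "imejlbj" -> "IMEJLBJ"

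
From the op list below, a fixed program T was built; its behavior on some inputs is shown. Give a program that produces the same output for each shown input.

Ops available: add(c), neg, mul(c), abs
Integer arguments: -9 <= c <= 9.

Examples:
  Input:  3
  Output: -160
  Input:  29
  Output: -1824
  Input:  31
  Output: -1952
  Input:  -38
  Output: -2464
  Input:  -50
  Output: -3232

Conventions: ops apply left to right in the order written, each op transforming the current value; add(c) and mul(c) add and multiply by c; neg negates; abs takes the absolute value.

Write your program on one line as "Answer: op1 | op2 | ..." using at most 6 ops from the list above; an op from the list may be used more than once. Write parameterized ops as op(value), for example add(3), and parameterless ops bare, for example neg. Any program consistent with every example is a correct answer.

mul(8) | mul(-1) | add(4) | abs | mul(-8)

Check, running the answer program on each example:
  3 -> 24 -> -24 -> -20 -> 20 -> -160
  29 -> 232 -> -232 -> -228 -> 228 -> -1824
  31 -> 248 -> -248 -> -244 -> 244 -> -1952
  -38 -> -304 -> 304 -> 308 -> 308 -> -2464
  -50 -> -400 -> 400 -> 404 -> 404 -> -3232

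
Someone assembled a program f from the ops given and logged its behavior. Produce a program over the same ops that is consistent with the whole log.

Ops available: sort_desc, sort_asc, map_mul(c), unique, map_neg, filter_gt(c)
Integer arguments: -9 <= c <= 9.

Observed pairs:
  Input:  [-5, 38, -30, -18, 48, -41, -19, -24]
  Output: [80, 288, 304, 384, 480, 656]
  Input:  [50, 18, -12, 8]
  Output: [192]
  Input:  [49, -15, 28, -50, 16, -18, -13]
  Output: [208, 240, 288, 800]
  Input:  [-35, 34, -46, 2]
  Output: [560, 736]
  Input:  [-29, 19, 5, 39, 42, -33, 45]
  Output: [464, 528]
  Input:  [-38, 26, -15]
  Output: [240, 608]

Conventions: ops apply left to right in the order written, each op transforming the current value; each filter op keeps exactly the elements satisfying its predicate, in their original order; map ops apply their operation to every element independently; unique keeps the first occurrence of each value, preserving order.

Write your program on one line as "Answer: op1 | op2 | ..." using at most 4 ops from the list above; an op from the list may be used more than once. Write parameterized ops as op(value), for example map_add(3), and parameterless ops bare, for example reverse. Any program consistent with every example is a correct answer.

sort_desc | map_mul(2) | map_mul(-8) | filter_gt(2)

Check, running the answer program on each example:
  [-5, 38, -30, -18, 48, -41, -19, -24] -> [48, 38, -5, -18, -19, -24, -30, -41] -> [96, 76, -10, -36, -38, -48, -60, -82] -> [-768, -608, 80, 288, 304, 384, 480, 656] -> [80, 288, 304, 384, 480, 656]
  [50, 18, -12, 8] -> [50, 18, 8, -12] -> [100, 36, 16, -24] -> [-800, -288, -128, 192] -> [192]
  [49, -15, 28, -50, 16, -18, -13] -> [49, 28, 16, -13, -15, -18, -50] -> [98, 56, 32, -26, -30, -36, -100] -> [-784, -448, -256, 208, 240, 288, 800] -> [208, 240, 288, 800]
  [-35, 34, -46, 2] -> [34, 2, -35, -46] -> [68, 4, -70, -92] -> [-544, -32, 560, 736] -> [560, 736]
  [-29, 19, 5, 39, 42, -33, 45] -> [45, 42, 39, 19, 5, -29, -33] -> [90, 84, 78, 38, 10, -58, -66] -> [-720, -672, -624, -304, -80, 464, 528] -> [464, 528]
  [-38, 26, -15] -> [26, -15, -38] -> [52, -30, -76] -> [-416, 240, 608] -> [240, 608]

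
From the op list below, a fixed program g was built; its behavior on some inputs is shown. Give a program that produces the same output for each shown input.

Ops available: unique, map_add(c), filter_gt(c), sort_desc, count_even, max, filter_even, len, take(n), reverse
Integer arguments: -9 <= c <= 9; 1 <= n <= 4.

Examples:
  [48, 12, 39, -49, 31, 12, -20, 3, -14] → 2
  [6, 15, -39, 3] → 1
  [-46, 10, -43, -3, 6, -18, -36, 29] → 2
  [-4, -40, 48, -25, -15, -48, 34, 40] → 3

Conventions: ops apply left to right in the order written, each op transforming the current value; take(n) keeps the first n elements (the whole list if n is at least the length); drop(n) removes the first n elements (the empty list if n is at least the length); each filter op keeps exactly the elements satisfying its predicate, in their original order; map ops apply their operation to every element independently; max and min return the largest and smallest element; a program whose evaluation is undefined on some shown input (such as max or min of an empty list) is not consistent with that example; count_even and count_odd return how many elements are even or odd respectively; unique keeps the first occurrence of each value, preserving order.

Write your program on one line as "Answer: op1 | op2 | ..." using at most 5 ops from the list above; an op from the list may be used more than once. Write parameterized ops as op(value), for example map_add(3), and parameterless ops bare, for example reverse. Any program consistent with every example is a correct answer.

reverse | unique | filter_gt(-1) | count_even

Check, running the answer program on each example:
  [48, 12, 39, -49, 31, 12, -20, 3, -14] -> [-14, 3, -20, 12, 31, -49, 39, 12, 48] -> [-14, 3, -20, 12, 31, -49, 39, 48] -> [3, 12, 31, 39, 48] -> 2
  [6, 15, -39, 3] -> [3, -39, 15, 6] -> [3, -39, 15, 6] -> [3, 15, 6] -> 1
  [-46, 10, -43, -3, 6, -18, -36, 29] -> [29, -36, -18, 6, -3, -43, 10, -46] -> [29, -36, -18, 6, -3, -43, 10, -46] -> [29, 6, 10] -> 2
  [-4, -40, 48, -25, -15, -48, 34, 40] -> [40, 34, -48, -15, -25, 48, -40, -4] -> [40, 34, -48, -15, -25, 48, -40, -4] -> [40, 34, 48] -> 3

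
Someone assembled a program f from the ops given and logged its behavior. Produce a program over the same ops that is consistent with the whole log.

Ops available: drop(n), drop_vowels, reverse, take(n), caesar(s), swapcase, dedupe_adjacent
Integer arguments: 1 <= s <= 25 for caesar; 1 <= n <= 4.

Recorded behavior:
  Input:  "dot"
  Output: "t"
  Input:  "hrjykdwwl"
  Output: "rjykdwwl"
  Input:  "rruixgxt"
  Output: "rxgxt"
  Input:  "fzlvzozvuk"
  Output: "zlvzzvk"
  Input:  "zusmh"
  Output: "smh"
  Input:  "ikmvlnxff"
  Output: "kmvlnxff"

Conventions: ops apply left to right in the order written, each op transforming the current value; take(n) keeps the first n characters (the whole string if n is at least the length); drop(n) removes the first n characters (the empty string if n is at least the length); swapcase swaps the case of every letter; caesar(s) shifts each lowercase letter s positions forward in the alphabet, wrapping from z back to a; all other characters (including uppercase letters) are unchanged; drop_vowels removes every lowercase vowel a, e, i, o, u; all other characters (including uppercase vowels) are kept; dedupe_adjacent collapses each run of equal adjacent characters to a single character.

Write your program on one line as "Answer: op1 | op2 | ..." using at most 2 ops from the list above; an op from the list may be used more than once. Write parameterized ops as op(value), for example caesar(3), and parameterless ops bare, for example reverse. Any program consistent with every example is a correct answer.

drop(1) | drop_vowels

Check, running the answer program on each example:
  "dot" -> "ot" -> "t"
  "hrjykdwwl" -> "rjykdwwl" -> "rjykdwwl"
  "rruixgxt" -> "ruixgxt" -> "rxgxt"
  "fzlvzozvuk" -> "zlvzozvuk" -> "zlvzzvk"
  "zusmh" -> "usmh" -> "smh"
  "ikmvlnxff" -> "kmvlnxff" -> "kmvlnxff"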